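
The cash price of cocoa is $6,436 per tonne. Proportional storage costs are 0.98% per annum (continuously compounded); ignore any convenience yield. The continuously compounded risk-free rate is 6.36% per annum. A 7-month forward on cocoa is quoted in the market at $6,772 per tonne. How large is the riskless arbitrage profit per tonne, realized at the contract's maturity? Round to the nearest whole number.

$54 per tonne

Fair forward: F* = S·e^(carry·T), with carry = (r + u) = 0.0636 + 0.0098 = 0.0734
F* = 6436 · e^(0.0734 × 7/12) = 6436 · e^0.042817 = 6436 × 1.043747 = $6717.5557
Market $6772 > fair $6717.5557: forward overpriced → cash-and-carry (buy spot, short the forward).
At maturity, profit = |F_mkt − F*| = |6772 − 6717.5557| = $54 per tonne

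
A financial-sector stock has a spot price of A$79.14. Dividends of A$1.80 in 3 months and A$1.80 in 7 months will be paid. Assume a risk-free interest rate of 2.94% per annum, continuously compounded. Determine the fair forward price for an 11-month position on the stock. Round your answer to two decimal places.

A$77.65

PV(dividends) I = 1.80·e^(−0.0294·3/12) + 1.80·e^(−0.0294·7/12)
I = 1.7868 + 1.7694 = 3.5562
F = (S − I)·e^(rT) = (79.14 − 3.5562) · e^(0.0294·11/12)
= 75.5838 · e^0.026950 = 75.5838 × 1.027316 = A$77.65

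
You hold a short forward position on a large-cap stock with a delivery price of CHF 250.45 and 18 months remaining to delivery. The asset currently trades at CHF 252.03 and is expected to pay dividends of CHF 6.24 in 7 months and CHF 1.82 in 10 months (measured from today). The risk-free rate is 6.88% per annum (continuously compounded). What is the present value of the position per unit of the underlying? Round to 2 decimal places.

-CHF 18.42

PV(remaining dividends) I = 6.24·e^(−0.0688·7/12) + 1.82·e^(−0.0688·10/12) = 7.7131
Current forward F = (S − I)·e^(rT) = (252.03 − 7.7131)·e^(0.0688·18/12) = 244.3169 × 1.108713 = 270.8773
Value (long) = (F − K)·e^(−rT) = (270.8773 − 250.45) × 0.901947 = 18.4243
Short position value = −(long value) = -CHF 18.42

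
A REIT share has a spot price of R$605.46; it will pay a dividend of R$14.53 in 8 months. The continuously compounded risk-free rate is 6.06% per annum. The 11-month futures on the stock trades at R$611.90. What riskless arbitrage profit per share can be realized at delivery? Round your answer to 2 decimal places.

R$13.39 per share

PV(dividends) I = 14.53·e^(−0.0606·8/12) = 13.9547
Fair futures F* = (S − I)·e^(rT) = (605.46 − 13.9547)·e^0.055550 = 591.5053 × 1.057122 = 625.2933
Market R$611.90 < fair 625.2933: forward underpriced → reverse cash-and-carry (short the stock, invest proceeds at r, pay the dividends, go long the forward).
Profit at T = |F_mkt − F*| = |611.90 − 625.2933| = R$13.39 per share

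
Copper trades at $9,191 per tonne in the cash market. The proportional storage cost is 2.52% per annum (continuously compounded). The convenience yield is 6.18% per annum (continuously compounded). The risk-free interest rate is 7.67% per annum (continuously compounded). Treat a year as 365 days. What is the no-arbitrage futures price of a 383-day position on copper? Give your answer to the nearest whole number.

$9,586 per tonne

Net carry = r + u − y = 0.0767 + 0.0252 − 0.0618 = 0.0401
F = S·e^((r+u−y)T) = 9191 · e^(0.0401 × 383/365) = 9191 · e^0.042078
= 9191 × 1.042976 = $9,586 per tonne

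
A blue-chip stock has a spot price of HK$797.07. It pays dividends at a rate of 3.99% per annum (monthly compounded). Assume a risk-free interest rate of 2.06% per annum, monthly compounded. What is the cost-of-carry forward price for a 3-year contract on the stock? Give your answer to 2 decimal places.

HK$752.34

F = S · (1+r/12)^(12T) / (1+q/12)^(12T)
= 797.07 × 1.063693 / 1.126935 = 797.07 × 0.943881
F = HK$752.34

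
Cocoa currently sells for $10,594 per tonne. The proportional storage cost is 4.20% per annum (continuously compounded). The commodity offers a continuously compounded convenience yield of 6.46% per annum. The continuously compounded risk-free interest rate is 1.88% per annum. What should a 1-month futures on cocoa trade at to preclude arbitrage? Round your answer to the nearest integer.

$10,591 per tonne

Net carry = r + u − y = 0.0188 + 0.0420 − 0.0646 = -0.0038
F = S·e^((r+u−y)T) = 10594 · e^(-0.0038 × 1/12) = 10594 · e^-0.000317
= 10594 × 0.999683 = $10,591 per tonne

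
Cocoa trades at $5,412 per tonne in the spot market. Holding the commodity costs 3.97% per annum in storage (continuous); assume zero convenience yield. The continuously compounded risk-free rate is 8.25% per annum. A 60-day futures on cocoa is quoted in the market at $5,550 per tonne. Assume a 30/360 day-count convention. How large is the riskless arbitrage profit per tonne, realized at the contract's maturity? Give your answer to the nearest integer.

Fair futures: F* = S·e^(carry·T), with carry = (r + u) = 0.0825 + 0.0397 = 0.1222
F* = 5412 · e^(0.1222 × 60/360) = 5412 · e^0.020367 = 5412 × 1.020576 = $5523.3573
Market $5550 > fair $5523.3573: forward overpriced → cash-and-carry (buy spot, short the forward).
At maturity, profit = |F_mkt − F*| = |5550 − 5523.3573| = $27 per tonne

$27 per tonne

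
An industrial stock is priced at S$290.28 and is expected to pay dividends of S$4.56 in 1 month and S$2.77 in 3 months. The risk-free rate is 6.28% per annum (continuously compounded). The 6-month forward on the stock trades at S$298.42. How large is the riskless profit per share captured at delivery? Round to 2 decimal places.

S$6.38 per share

PV(dividends) I = 4.56·e^(−0.0628·1/12) + 2.77·e^(−0.0628·3/12) = 7.2630
Fair forward F* = (S − I)·e^(rT) = (290.28 − 7.2630)·e^0.031400 = 283.0170 × 1.031898 = 292.0447
Market S$298.42 > fair 292.0447: forward overpriced → cash-and-carry (borrow at r, buy the stock and collect the dividends, short the forward).
Profit at T = |F_mkt − F*| = |298.42 − 292.0447| = S$6.38 per share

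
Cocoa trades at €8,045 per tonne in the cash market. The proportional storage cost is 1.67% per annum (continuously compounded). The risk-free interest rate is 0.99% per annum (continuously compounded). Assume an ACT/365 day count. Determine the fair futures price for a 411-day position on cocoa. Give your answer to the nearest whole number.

€8,290 per tonne

Net carry = r + u − y = 0.0099 + 0.0167 − 0.0000 = 0.0266
F = S·e^((r+u−y)T) = 8045 · e^(0.0266 × 411/365) = 8045 · e^0.029952
= 8045 × 1.030405 = €8,290 per tonne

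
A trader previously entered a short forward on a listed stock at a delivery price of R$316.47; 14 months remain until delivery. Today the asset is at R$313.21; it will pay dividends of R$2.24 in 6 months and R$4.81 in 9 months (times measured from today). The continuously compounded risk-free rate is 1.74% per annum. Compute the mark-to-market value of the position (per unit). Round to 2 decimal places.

R$3.87

PV(remaining dividends) I = 2.24·e^(−0.0174·6/12) + 4.81·e^(−0.0174·9/12) = 6.9682
Current forward F = (S − I)·e^(rT) = (313.21 − 6.9682)·e^(0.0174·14/12) = 306.2418 × 1.020507 = 312.5219
Value (long) = (F − K)·e^(−rT) = (312.5219 − 316.47) × 0.979905 = -3.8688
Short position value = −(long value) = R$3.87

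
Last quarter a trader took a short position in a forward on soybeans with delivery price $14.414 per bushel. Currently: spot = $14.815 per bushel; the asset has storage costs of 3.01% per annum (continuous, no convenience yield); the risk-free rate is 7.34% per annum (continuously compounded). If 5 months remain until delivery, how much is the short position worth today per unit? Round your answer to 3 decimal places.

-$1.022 per bushel

Current fair forward for the remaining 5 months: F = S·e^((r + u)·T), (r + u) = 0.0734 + 0.0301 = 0.1035
F = 14.815 · e^(0.1035 × 5/12) = 14.815 × 1.044068 = 15.4679
Value of long forward = (F − K)·e^(−rT) = (15.4679 − 14.414) · e^(−0.0734·5/12)
= 1.0539 × 0.969880 = 1.022
Short position value = −(long value) = -$1.022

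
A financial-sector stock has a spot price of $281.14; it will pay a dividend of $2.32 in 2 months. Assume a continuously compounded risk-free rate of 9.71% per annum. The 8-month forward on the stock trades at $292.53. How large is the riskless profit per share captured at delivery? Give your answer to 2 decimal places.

PV(dividends) I = 2.32·e^(−0.0971·2/12) = 2.2828
Fair forward F* = (S − I)·e^(rT) = (281.14 − 2.2828)·e^0.064733 = 278.8572 × 1.066874 = 297.5055
Market $292.53 < fair 297.5055: forward underpriced → reverse cash-and-carry (short the stock, invest proceeds at r, pay the dividends, go long the forward).
Profit at T = |F_mkt − F*| = |292.53 − 297.5055| = $4.98 per share

$4.98 per share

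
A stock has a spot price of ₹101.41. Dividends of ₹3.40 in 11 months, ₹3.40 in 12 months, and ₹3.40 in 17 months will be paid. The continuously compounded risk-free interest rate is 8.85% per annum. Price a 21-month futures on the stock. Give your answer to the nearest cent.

₹107.60

PV(dividends) I = 3.40·e^(−0.0885·11/12) + 3.40·e^(−0.0885·12/12) + 3.40·e^(−0.0885·17/12)
I = 3.1351 + 3.1120 + 2.9994 = 9.2465
F = (S − I)·e^(rT) = (101.41 − 9.2465) · e^(0.0885·21/12)
= 92.1635 · e^0.154875 = 92.1635 × 1.167512 = ₹107.60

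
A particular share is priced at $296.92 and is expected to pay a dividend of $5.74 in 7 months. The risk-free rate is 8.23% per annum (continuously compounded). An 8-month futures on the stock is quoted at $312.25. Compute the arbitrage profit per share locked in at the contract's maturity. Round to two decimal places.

$4.36 per share

PV(dividends) I = 5.74·e^(−0.0823·7/12) = 5.4709
Fair futures F* = (S − I)·e^(rT) = (296.92 − 5.4709)·e^0.054867 = 291.4491 × 1.056400 = 307.8868
Market $312.25 > fair 307.8868: forward overpriced → cash-and-carry (borrow at r, buy the stock and collect the dividends, short the forward).
Profit at T = |F_mkt − F*| = |312.25 − 307.8868| = $4.36 per share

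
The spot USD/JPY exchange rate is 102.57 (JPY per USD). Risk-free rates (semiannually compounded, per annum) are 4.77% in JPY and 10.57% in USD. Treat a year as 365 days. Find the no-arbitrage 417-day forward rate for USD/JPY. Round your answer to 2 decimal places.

By covered interest parity, F = S · (1+r_JPY/2)^(2T) / (1+r_USD/2)^(2T)
= 102.57 × 1.055333 / 1.124879 = 102.57 × 0.938175
F = 96.23 JPY per USD

96.23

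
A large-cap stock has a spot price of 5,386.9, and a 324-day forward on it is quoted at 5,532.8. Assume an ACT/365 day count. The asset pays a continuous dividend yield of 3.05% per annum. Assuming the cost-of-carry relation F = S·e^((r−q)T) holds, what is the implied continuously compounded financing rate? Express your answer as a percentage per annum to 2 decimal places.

6.06%

From F = S·e^((r−q)T): (r − q) = ln(F/S)/T
ln(5532.8/5386.9) = ln(1.027084) = 0.026724
(r − q) = 0.026724 / (324/365) = 0.030106
r = ln(F/S)/T + q = 0.030106 + 0.0305 = 0.060606
r = 6.06%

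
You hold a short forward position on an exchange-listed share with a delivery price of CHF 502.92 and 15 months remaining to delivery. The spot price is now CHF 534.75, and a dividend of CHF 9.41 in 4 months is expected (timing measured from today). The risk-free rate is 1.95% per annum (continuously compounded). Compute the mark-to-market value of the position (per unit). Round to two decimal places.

PV(remaining dividends) I = 9.41·e^(−0.0195·4/12) = 9.3490
Current forward F = (S − I)·e^(rT) = (534.75 − 9.3490)·e^(0.0195·15/12) = 525.4010 × 1.024674 = 538.3647
Value (long) = (F − K)·e^(−rT) = (538.3647 − 502.92) × 0.975920 = 34.5912
Short position value = −(long value) = -CHF 34.59

-CHF 34.59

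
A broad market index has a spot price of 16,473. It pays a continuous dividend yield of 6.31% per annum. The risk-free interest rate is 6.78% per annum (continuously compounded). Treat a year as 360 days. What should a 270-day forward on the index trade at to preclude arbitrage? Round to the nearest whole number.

F = S·e^((r − q)T) = 16473 · e^((0.0678 − 0.0631) × 270/360)
= 16473 · e^0.003525 = 16473 × 1.003531
F = 16,531

16,531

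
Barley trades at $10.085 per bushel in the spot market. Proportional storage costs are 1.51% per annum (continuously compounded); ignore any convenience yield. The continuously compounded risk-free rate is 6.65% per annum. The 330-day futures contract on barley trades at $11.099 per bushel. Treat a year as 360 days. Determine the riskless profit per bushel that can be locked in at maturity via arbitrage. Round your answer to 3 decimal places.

$0.231 per bushel

Fair futures: F* = S·e^(carry·T), with carry = (r + u) = 0.0665 + 0.0151 = 0.0816
F* = 10.085 · e^(0.0816 × 330/360) = 10.085 · e^0.074800 = 10.085 × 1.077669 = $10.8683
Market $11.099 > fair $10.8683: forward overpriced → cash-and-carry (buy spot, short the forward).
At maturity, profit = |F_mkt − F*| = |11.099 − 10.8683| = $0.231 per bushel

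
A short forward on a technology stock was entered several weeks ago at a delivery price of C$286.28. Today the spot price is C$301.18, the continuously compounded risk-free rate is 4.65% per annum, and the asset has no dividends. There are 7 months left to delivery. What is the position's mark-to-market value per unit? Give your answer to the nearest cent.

-C$22.56

Current fair forward for the remaining 7 months: F = S·e^(r·T), r = 0.0465
F = 301.18 · e^(0.0465 × 7/12) = 301.18 × 1.027496 = 309.4612
Value of long forward = (F − K)·e^(−rT) = (309.4612 − 286.28) · e^(−0.0465·7/12)
= 23.1812 × 0.973240 = 22.56
Short position value = −(long value) = -C$22.56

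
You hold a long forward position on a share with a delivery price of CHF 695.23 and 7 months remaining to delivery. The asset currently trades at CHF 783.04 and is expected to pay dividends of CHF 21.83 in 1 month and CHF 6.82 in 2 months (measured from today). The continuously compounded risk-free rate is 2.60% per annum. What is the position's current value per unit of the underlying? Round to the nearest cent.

PV(remaining dividends) I = 21.83·e^(−0.0260·1/12) + 6.82·e^(−0.0260·2/12) = 28.5733
Current forward F = (S − I)·e^(rT) = (783.04 − 28.5733)·e^(0.0260·7/12) = 754.4667 × 1.015282 = 765.9965
Value (long) = (F − K)·e^(−rT) = (765.9965 − 695.23) × 0.984948 = 69.7013
Value = CHF 69.70

CHF 69.70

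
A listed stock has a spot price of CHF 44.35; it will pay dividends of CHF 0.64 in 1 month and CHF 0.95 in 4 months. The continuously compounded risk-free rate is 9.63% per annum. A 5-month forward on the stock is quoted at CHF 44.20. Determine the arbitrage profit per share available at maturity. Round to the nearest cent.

CHF 0.35 per share

PV(dividends) I = 0.64·e^(−0.0963·1/12) + 0.95·e^(−0.0963·4/12) = 1.5549
Fair forward F* = (S − I)·e^(rT) = (44.35 − 1.5549)·e^0.040125 = 42.7951 × 1.040941 = 44.5472
Market CHF 44.20 < fair 44.5472: forward underpriced → reverse cash-and-carry (short the stock, invest proceeds at r, pay the dividends, go long the forward).
Profit at T = |F_mkt − F*| = |44.20 − 44.5472| = CHF 0.35 per share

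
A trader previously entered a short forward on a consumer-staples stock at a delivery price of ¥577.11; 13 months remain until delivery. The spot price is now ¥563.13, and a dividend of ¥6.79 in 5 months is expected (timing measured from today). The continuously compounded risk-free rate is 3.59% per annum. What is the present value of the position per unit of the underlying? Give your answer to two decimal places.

-¥1.34

PV(remaining dividends) I = 6.79·e^(−0.0359·5/12) = 6.6892
Current forward F = (S − I)·e^(rT) = (563.13 − 6.6892)·e^(0.0359·13/12) = 556.4408 × 1.039658 = 578.5081
Value (long) = (F − K)·e^(−rT) = (578.5081 − 577.11) × 0.961855 = 1.3448
Short position value = −(long value) = -¥1.34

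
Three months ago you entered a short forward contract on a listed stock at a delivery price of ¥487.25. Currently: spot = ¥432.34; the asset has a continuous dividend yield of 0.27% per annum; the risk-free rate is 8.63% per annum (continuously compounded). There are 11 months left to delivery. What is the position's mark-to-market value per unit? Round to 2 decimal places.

¥18.92

Current fair forward for the remaining 11 months: F = S·e^((r − q)·T), (r − q) = 0.0863 − 0.0027 = 0.0836
F = 432.34 · e^(0.0836 × 11/12) = 432.34 × 1.079646 = 466.7742
Value of long forward = (F − K)·e^(−rT) = (466.7742 − 487.25) · e^(−0.0863·11/12)
= -20.4758 × 0.923940 = -18.92
Short position value = −(long value) = ¥18.92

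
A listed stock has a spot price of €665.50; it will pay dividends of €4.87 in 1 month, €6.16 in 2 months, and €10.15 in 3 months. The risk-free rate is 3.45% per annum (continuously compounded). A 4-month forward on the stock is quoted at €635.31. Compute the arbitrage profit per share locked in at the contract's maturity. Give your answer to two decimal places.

PV(dividends) I = 4.87·e^(−0.0345·1/12) + 6.16·e^(−0.0345·2/12) + 10.15·e^(−0.0345·3/12) = 21.0435
Fair forward F* = (S − I)·e^(rT) = (665.50 − 21.0435)·e^0.011500 = 644.4565 × 1.011566 = 651.9103
Market €635.31 < fair 651.9103: forward underpriced → reverse cash-and-carry (short the stock, invest proceeds at r, pay the dividends, go long the forward).
Profit at T = |F_mkt − F*| = |635.31 − 651.9103| = €16.60 per share

€16.60 per share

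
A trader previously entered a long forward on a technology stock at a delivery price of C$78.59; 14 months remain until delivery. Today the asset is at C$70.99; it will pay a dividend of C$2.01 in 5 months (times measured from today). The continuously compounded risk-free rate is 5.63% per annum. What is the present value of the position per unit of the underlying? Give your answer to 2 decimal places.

PV(remaining dividends) I = 2.01·e^(−0.0563·5/12) = 1.9634
Current forward F = (S − I)·e^(rT) = (70.99 − 1.9634)·e^(0.0563·14/12) = 69.0266 × 1.067888 = 73.7127
Value (long) = (F − K)·e^(−rT) = (73.7127 − 78.59) × 0.936427 = -4.5672
Value = -C$4.57

-C$4.57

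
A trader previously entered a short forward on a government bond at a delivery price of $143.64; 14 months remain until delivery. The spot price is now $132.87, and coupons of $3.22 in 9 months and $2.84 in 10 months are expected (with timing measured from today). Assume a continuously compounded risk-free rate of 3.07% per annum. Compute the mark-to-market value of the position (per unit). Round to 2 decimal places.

PV(remaining coupons) I = 3.22·e^(−0.0307·9/12) + 2.84·e^(−0.0307·10/12) = 5.9150
Current forward F = (S − I)·e^(rT) = (132.87 − 5.9150)·e^(0.0307·14/12) = 126.9550 × 1.036466 = 131.5845
Value (long) = (F − K)·e^(−rT) = (131.5845 − 143.64) × 0.964817 = -11.6314
Short position value = −(long value) = $11.63

$11.63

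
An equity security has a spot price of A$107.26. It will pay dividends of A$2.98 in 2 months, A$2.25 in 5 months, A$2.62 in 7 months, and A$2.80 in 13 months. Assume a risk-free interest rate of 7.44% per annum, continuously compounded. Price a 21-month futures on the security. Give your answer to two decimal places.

A$110.54

PV(dividends) I = 2.98·e^(−0.0744·2/12) + 2.25·e^(−0.0744·5/12) + 2.62·e^(−0.0744·7/12) + 2.80·e^(−0.0744·13/12)
I = 2.9433 + 2.1813 + 2.5087 + 2.5832 = 10.2165
F = (S − I)·e^(rT) = (107.26 − 10.2165) · e^(0.0744·21/12)
= 97.0435 · e^0.130200 = 97.0435 × 1.139056 = A$110.54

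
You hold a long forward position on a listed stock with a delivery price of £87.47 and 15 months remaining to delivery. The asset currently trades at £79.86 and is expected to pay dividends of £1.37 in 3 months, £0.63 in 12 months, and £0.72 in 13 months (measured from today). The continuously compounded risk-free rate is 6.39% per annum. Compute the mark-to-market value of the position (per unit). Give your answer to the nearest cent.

PV(remaining dividends) I = 1.37·e^(−0.0639·3/12) + 0.63·e^(−0.0639·12/12) + 0.72·e^(−0.0639·13/12) = 2.6111
Current forward F = (S − I)·e^(rT) = (79.86 − 2.6111)·e^(0.0639·15/12) = 77.2489 × 1.083152 = 83.6723
Value (long) = (F − K)·e^(−rT) = (83.6723 − 87.47) × 0.923232 = -3.5062
Value = -£3.51

-£3.51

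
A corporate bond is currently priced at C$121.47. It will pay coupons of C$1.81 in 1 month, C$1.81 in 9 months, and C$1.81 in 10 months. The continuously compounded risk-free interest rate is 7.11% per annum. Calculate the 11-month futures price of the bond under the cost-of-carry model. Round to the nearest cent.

PV(coupons) I = 1.81·e^(−0.0711·1/12) + 1.81·e^(−0.0711·9/12) + 1.81·e^(−0.0711·10/12)
I = 1.7993 + 1.7160 + 1.7059 = 5.2212
F = (S − I)·e^(rT) = (121.47 − 5.2212) · e^(0.0711·11/12)
= 116.2488 · e^0.065175 = 116.2488 × 1.067346 = C$124.08

C$124.08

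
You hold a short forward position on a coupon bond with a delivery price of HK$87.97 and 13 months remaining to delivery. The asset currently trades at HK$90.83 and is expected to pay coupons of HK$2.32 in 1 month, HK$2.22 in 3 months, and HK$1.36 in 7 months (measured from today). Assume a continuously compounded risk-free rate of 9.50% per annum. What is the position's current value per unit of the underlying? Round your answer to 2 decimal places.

-HK$5.71

PV(remaining coupons) I = 2.32·e^(−0.0950·1/12) + 2.22·e^(−0.0950·3/12) + 1.36·e^(−0.0950·7/12) = 5.7563
Current forward F = (S − I)·e^(rT) = (90.83 − 5.7563)·e^(0.0950·13/12) = 85.0737 × 1.108399 = 94.2956
Value (long) = (F − K)·e^(−rT) = (94.2956 − 87.97) × 0.902202 = 5.7070
Short position value = −(long value) = -HK$5.71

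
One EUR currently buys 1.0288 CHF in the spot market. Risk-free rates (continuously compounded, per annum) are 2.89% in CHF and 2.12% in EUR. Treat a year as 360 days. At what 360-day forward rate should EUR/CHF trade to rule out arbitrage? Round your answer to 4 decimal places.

F = S·e^((r_CHF − r_EUR)T) = 1.0288 · e^((0.0289 − 0.0212) × 360/360)
= 1.0288 · e^0.007700 = 1.0288 × 1.007730
F = 1.0368 CHF per EUR

1.0368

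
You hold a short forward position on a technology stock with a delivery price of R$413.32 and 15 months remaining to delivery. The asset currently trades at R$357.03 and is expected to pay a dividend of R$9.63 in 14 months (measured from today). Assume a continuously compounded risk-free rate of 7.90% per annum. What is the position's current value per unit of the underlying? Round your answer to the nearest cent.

PV(remaining dividends) I = 9.63·e^(−0.0790·14/12) = 8.7821
Current forward F = (S − I)·e^(rT) = (357.03 − 8.7821)·e^(0.0790·15/12) = 348.2479 × 1.103790 = 384.3925
Value (long) = (F − K)·e^(−rT) = (384.3925 − 413.32) × 0.905969 = -26.2074
Short position value = −(long value) = R$26.21

R$26.21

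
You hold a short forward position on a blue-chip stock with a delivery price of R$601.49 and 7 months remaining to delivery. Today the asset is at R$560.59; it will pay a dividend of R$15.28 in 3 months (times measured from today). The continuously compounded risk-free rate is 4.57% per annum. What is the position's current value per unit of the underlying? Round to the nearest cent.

PV(remaining dividends) I = 15.28·e^(−0.0457·3/12) = 15.1064
Current forward F = (S − I)·e^(rT) = (560.59 − 15.1064)·e^(0.0457·7/12) = 545.4836 × 1.027017 = 560.2209
Value (long) = (F − K)·e^(−rT) = (560.2209 − 601.49) × 0.973694 = -40.1835
Short position value = −(long value) = R$40.18

R$40.18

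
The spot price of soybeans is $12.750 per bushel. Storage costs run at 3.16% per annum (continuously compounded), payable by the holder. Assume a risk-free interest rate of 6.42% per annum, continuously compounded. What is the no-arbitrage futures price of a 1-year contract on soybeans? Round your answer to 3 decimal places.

Net carry = r + u − y = 0.0642 + 0.0316 − 0.0000 = 0.0958
F = S·e^((r+u−y)T) = 12.750 · e^(0.0958 × 1) = 12.750 · e^0.095800
= 12.750 × 1.100539 = $14.032 per bushel

$14.032 per bushel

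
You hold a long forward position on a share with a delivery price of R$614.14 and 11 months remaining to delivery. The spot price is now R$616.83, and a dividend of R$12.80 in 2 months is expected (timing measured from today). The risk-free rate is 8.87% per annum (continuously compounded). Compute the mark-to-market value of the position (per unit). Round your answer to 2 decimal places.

R$38.04

PV(remaining dividends) I = 12.80·e^(−0.0887·2/12) = 12.6122
Current forward F = (S − I)·e^(rT) = (616.83 − 12.6122)·e^(0.0887·11/12) = 604.2178 × 1.084705 = 655.3981
Value (long) = (F − K)·e^(−rT) = (655.3981 − 614.14) × 0.921909 = 38.0362
Value = R$38.04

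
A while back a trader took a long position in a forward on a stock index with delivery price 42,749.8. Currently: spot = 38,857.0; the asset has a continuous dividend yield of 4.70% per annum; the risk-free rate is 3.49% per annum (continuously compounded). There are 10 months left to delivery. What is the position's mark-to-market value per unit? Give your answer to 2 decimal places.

-4159.88

Current fair forward for the remaining 10 months: F = S·e^((r − q)·T), (r − q) = 0.0349 − 0.0470 = -0.0121
F = 38857.0 · e^(-0.0121 × 10/12) = 38857.0 × 0.98996733 = 38467.1605
Value of long forward = (F − K)·e^(−rT) = (38467.1605 − 42749.8) · e^(−0.0349·10/12)
= -4282.6395 × 0.97133552 = -4159.88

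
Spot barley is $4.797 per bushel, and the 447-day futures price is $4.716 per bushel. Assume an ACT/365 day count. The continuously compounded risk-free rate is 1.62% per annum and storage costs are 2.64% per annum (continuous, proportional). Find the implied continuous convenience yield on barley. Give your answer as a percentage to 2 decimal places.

F = S·e^((r+u−y)T) ⇒ (r+u−y) = ln(F/S)/T
ln(4.716/4.797) = -0.017030; /T ⇒ -0.013906
y = r + u − ln(F/S)/T = 0.0162 + 0.0264 + 0.013906 = 0.056506
y = 5.65%

5.65%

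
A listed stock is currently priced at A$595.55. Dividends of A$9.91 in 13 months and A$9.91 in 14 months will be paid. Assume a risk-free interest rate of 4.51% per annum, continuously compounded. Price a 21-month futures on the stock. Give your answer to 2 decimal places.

A$624.07

PV(dividends) I = 9.91·e^(−0.0451·13/12) + 9.91·e^(−0.0451·14/12)
I = 9.4375 + 9.4020 = 18.8395
F = (S − I)·e^(rT) = (595.55 − 18.8395) · e^(0.0451·21/12)
= 576.7105 · e^0.078925 = 576.7105 × 1.082123 = A$624.07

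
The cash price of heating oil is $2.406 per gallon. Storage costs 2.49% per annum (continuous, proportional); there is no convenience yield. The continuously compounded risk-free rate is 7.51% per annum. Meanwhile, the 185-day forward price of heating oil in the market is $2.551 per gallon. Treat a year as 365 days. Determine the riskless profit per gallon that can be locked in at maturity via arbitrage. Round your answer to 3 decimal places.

Fair forward: F* = S·e^(carry·T), with carry = (r + u) = 0.0751 + 0.0249 = 0.1000
F* = 2.406 · e^(0.1000 × 185/365) = 2.406 · e^0.050685 = 2.406 × 1.051991 = $2.5311
Market $2.551 > fair $2.5311: forward overpriced → cash-and-carry (buy spot, short the forward).
At maturity, profit = |F_mkt − F*| = |2.551 − 2.5311| = $0.020 per gallon

$0.020 per gallon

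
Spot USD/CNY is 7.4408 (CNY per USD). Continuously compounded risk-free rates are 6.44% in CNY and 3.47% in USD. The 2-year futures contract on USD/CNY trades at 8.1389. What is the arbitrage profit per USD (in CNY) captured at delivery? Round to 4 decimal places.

Fair futures: F* = S·e^(carry·T), with carry = (r_CNY − r_USD) = 0.0644 − 0.0347 = 0.0297
F* = 7.4408 · e^(0.0297 × 2) = 7.4408 · e^0.059400 = 7.4408 × 1.061200 = 7.8962
Market 8.1389 > fair 7.8962: forward overpriced → cash-and-carry (buy spot, short the forward).
At maturity, profit = |F_mkt − F*| = |8.1389 − 7.8962| = 0.2427 per USD (in CNY)

0.2427 per USD (in CNY)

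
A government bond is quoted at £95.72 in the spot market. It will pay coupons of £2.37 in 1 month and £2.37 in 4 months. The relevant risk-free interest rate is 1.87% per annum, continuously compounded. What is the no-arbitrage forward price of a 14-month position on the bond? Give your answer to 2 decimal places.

PV(coupons) I = 2.37·e^(−0.0187·1/12) + 2.37·e^(−0.0187·4/12)
I = 2.3663 + 2.3553 = 4.7216
F = (S − I)·e^(rT) = (95.72 − 4.7216) · e^(0.0187·14/12)
= 90.9984 · e^0.021817 = 90.9984 × 1.022057 = £93.01

£93.01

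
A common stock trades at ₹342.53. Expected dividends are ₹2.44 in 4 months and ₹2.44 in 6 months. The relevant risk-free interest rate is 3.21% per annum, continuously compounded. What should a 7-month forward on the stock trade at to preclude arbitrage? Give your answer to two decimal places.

₹344.10

PV(dividends) I = 2.44·e^(−0.0321·4/12) + 2.44·e^(−0.0321·6/12)
I = 2.4140 + 2.4012 = 4.8152
F = (S − I)·e^(rT) = (342.53 − 4.8152) · e^(0.0321·7/12)
= 337.7148 · e^0.018725 = 337.7148 × 1.018901 = ₹344.10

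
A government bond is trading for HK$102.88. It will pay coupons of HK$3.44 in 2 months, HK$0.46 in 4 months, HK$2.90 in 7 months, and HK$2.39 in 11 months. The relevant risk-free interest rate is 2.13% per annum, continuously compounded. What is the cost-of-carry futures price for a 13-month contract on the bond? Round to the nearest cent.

PV(coupons) I = 3.44·e^(−0.0213·2/12) + 0.46·e^(−0.0213·4/12) + 2.90·e^(−0.0213·7/12) + 2.39·e^(−0.0213·11/12)
I = 3.4278 + 0.4567 + 2.8642 + 2.3438 = 9.0925
F = (S − I)·e^(rT) = (102.88 − 9.0925) · e^(0.0213·13/12)
= 93.7875 · e^0.023075 = 93.7875 × 1.023343 = HK$95.98

HK$95.98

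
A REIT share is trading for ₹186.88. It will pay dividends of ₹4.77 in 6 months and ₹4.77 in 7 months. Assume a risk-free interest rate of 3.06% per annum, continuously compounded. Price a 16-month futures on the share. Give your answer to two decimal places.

₹184.89

PV(dividends) I = 4.77·e^(−0.0306·6/12) + 4.77·e^(−0.0306·7/12)
I = 4.6976 + 4.6856 = 9.3832
F = (S − I)·e^(rT) = (186.88 − 9.3832) · e^(0.0306·16/12)
= 177.4968 · e^0.040800 = 177.4968 × 1.041644 = ₹184.89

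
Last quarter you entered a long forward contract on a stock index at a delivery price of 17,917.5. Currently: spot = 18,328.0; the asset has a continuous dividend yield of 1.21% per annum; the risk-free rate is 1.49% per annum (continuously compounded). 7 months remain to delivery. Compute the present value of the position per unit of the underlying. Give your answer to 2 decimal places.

Current fair forward for the remaining 7 months: F = S·e^((r − q)·T), (r − q) = 0.0149 − 0.0121 = 0.0028
F = 18328.0 · e^(0.0028 × 7/12) = 18328.0 × 1.00163467 = 18357.9602
Value of long forward = (F − K)·e^(−rT) = (18357.9602 − 17917.5) · e^(−0.0149·7/12)
= 440.4602 × 0.99134600 = 436.65

436.65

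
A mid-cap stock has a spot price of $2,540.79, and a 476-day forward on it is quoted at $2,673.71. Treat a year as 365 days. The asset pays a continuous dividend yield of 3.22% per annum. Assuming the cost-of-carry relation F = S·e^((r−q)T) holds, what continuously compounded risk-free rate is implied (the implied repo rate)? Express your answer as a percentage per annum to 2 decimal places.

7.13%

From F = S·e^((r−q)T): (r − q) = ln(F/S)/T
ln(2673.71/2540.79) = ln(1.052314) = 0.050992
(r − q) = 0.050992 / (476/365) = 0.039101
r = ln(F/S)/T + q = 0.039101 + 0.0322 = 0.071301
r = 7.13%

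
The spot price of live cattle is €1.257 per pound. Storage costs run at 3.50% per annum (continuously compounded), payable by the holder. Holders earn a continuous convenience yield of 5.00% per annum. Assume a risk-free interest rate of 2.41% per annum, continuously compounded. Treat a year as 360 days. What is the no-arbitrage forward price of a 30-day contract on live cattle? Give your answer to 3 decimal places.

€1.258 per pound

Net carry = r + u − y = 0.0241 + 0.0350 − 0.0500 = 0.0091
F = S·e^((r+u−y)T) = 1.257 · e^(0.0091 × 30/360) = 1.257 · e^0.000758
= 1.257 × 1.000758 = €1.258 per pound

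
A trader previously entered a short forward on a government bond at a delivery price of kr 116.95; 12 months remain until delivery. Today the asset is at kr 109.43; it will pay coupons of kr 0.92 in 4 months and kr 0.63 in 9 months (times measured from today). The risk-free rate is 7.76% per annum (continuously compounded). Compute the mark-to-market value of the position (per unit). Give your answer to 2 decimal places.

PV(remaining coupons) I = 0.92·e^(−0.0776·4/12) + 0.63·e^(−0.0776·9/12) = 1.4909
Current forward F = (S − I)·e^(rT) = (109.43 − 1.4909)·e^(0.0776·12/12) = 107.9391 × 1.080690 = 116.6487
Value (long) = (F − K)·e^(−rT) = (116.6487 − 116.95) × 0.925334 = -0.2788
Short position value = −(long value) = kr 0.28

kr 0.28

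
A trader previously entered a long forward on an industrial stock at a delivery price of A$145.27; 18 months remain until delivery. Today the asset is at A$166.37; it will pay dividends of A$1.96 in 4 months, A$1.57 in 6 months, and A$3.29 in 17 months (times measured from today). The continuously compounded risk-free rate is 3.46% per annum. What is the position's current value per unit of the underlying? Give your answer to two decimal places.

A$21.83

PV(remaining dividends) I = 1.96·e^(−0.0346·4/12) + 1.57·e^(−0.0346·6/12) + 3.29·e^(−0.0346·17/12) = 6.6132
Current forward F = (S − I)·e^(rT) = (166.37 − 6.6132)·e^(0.0346·18/12) = 159.7568 × 1.053270 = 168.2670
Value (long) = (F − K)·e^(−rT) = (168.2670 − 145.27) × 0.949424 = 21.8339
Value = A$21.83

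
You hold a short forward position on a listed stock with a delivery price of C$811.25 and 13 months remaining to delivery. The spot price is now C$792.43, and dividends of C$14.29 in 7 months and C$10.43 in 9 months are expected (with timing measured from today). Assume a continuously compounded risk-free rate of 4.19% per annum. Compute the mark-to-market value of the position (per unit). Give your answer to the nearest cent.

C$6.87

PV(remaining dividends) I = 14.29·e^(−0.0419·7/12) + 10.43·e^(−0.0419·9/12) = 24.0523
Current forward F = (S − I)·e^(rT) = (792.43 − 24.0523)·e^(0.0419·13/12) = 768.3777 × 1.046438 = 804.0596
Value (long) = (F − K)·e^(−rT) = (804.0596 − 811.25) × 0.955623 = -6.8713
Short position value = −(long value) = C$6.87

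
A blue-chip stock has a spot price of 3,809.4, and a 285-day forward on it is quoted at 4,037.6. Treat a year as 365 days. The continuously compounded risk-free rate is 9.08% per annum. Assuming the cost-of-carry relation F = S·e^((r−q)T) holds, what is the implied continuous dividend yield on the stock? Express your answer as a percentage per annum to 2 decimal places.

1.63%

From F = S·e^((r−q)T): (r − q) = ln(F/S)/T
ln(4037.6/3809.4) = ln(1.059904) = 0.058178
(r − q) = 0.058178 / (285/365) = 0.074509
q = r − ln(F/S)/T = 0.0908 − 0.074509 = 0.016291
q = 1.63%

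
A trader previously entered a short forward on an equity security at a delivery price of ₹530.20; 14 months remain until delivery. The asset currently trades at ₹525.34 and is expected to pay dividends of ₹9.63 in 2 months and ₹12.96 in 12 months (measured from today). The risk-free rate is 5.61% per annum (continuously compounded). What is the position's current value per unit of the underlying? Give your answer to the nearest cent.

PV(remaining dividends) I = 9.63·e^(−0.0561·2/12) + 12.96·e^(−0.0561·12/12) = 21.7933
Current forward F = (S − I)·e^(rT) = (525.34 − 21.7933)·e^(0.0561·14/12) = 503.5467 × 1.067639 = 537.6061
Value (long) = (F − K)·e^(−rT) = (537.6061 − 530.20) × 0.936646 = 6.9369
Short position value = −(long value) = -₹6.94

-₹6.94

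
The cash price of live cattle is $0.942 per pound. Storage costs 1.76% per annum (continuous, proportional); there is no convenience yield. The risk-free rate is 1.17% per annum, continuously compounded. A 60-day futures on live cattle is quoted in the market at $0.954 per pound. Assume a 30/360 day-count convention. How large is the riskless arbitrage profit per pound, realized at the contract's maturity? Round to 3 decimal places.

$0.007 per pound

Fair futures: F* = S·e^(carry·T), with carry = (r + u) = 0.0117 + 0.0176 = 0.0293
F* = 0.942 · e^(0.0293 × 60/360) = 0.942 · e^0.004883 = 0.942 × 1.004895 = $0.9466
Market $0.954 > fair $0.9466: forward overpriced → cash-and-carry (buy spot, short the forward).
At maturity, profit = |F_mkt − F*| = |0.954 − 0.9466| = $0.007 per pound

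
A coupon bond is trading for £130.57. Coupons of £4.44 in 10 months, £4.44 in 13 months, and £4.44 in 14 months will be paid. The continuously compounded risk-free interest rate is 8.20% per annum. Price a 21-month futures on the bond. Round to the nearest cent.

PV(coupons) I = 4.44·e^(−0.0820·10/12) + 4.44·e^(−0.0820·13/12) + 4.44·e^(−0.0820·14/12)
I = 4.1467 + 4.0626 + 4.0349 = 12.2442
F = (S − I)·e^(rT) = (130.57 − 12.2442) · e^(0.0820·21/12)
= 118.3258 · e^0.143500 = 118.3258 × 1.154307 = £136.58

£136.58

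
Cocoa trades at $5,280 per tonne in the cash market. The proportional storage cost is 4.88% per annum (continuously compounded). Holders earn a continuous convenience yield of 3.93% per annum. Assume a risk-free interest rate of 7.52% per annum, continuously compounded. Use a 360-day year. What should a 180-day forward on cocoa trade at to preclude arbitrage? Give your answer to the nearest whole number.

Net carry = r + u − y = 0.0752 + 0.0488 − 0.0393 = 0.0847
F = S·e^((r+u−y)T) = 5280 · e^(0.0847 × 180/360) = 5280 · e^0.042350
= 5280 × 1.043260 = $5,508 per tonne

$5,508 per tonne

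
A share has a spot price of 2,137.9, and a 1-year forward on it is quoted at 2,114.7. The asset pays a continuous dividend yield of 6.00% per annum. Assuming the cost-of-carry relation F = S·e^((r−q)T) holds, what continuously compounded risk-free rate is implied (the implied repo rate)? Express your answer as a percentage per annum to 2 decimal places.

From F = S·e^((r−q)T): (r − q) = ln(F/S)/T
ln(2114.7/2137.9) = ln(0.989148) = -0.010911
(r − q) = -0.010911 / (1) = -0.010911
r = ln(F/S)/T + q = -0.010911 + 0.0600 = 0.049089
r = 4.91%

4.91%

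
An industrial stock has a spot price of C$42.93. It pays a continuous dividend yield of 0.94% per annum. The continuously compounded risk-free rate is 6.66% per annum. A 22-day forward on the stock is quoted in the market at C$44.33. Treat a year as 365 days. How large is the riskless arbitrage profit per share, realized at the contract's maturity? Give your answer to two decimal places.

C$1.25 per share

Fair forward: F* = S·e^(carry·T), with carry = (r − q) = 0.0666 − 0.0094 = 0.0572
F* = 42.93 · e^(0.0572 × 22/365) = 42.93 · e^0.003448 = 42.93 × 1.003454 = C$43.0783
Market C$44.33 > fair C$43.0783: forward overpriced → cash-and-carry (buy spot, short the forward).
At maturity, profit = |F_mkt − F*| = |44.33 − 43.0783| = C$1.25 per share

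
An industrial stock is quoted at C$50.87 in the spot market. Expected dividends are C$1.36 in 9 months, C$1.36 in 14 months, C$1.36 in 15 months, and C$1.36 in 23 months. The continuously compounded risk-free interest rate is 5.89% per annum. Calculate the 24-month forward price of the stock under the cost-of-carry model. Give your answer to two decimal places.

C$51.55

PV(dividends) I = 1.36·e^(−0.0589·9/12) + 1.36·e^(−0.0589·14/12) + 1.36·e^(−0.0589·15/12) + 1.36·e^(−0.0589·23/12)
I = 1.3012 + 1.2697 + 1.2635 + 1.2148 = 5.0492
F = (S − I)·e^(rT) = (50.87 − 5.0492) · e^(0.0589·24/12)
= 45.8208 · e^0.117800 = 45.8208 × 1.125019 = C$51.55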